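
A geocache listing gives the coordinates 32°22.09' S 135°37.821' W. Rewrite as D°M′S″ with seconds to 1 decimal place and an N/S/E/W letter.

32°22′5.4″ S, 135°37′49.3″ W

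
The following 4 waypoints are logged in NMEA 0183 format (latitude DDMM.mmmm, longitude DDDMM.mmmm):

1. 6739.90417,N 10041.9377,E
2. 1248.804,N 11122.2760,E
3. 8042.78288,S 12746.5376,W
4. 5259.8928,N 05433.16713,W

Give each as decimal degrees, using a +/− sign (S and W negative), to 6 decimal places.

Point 1:
  φ: split at 2 digits → 67° and 39.90417′; 67 + 39.90417/60 = 67.6650695
  N ⇒ keep positive
  Lon: split at 3 digits → 100° and 41.9377′; 100 + 41.9377/60 = 100.6989617
  E → positive
Point 2:
  φ: split at 2 digits → 12° and 48.804′; 12 + 48.804/60 = 12.8134000
  N ⇒ keep positive
  λ: degrees = first 3 digits = 111, minutes = 22.276; 111 + 22.276/60 = 111.3712667
  E ⇒ keep positive
Point 3:
  φ: split at 2 digits → 80° and 42.78288′; 80 + 42.78288/60 = 80.7130480
  S ⇒ negate
  Lon: degrees = first 3 digits = 127, minutes = 46.5376; 127 + 46.5376/60 = 127.7756267
  W → negative
Point 4:
  Latitude: degrees = first 2 digits = 52, minutes = 59.8928; 52 + 59.8928/60 = 52.9982133
  N ⇒ keep positive
  Lon: degrees = first 3 digits = 54, minutes = 33.16713; 54 + 33.16713/60 = 54.5527855
  W ⇒ negate

1. 67.665070, 100.698962
2. 12.813400, 111.371267
3. -80.713048, -127.775627
4. 52.998213, -54.552786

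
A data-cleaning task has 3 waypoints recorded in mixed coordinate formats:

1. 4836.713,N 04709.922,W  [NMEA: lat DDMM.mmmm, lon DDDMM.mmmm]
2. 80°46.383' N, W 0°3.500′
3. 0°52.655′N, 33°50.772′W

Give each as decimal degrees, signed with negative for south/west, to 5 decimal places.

1. 48.61188, -47.16537
2. 80.77305, -0.05833
3. 0.87758, -33.84620

Point 1:
  φ: split at 2 digits → 48° and 36.713′; 48 + 36.713/60 = 48.611883
  N → positive
  Lon: split at 3 digits → 047° and 9.922′; 47 + 9.922/60 = 47.165367
  hemisphere W, so the sign is −
Point 2:
  Latitude: 46.383′ = 0.773050°; total 80.773050
  N ⇒ keep positive
  λ: 0 + 3.5/60 = 0.058333
  W → negative
Point 3:
  Lat: 52.655′ = 0.877583°; total 0.877583
  N → positive
  Longitude: 50.772′ = 0.846200°; total 33.846200
  W ⇒ negate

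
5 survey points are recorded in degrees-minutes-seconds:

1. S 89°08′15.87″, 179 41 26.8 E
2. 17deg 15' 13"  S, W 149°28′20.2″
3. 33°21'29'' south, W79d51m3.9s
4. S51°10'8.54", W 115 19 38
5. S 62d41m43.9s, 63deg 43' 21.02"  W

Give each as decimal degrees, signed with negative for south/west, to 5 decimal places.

Point 1:
  Lat: 89° + 8/60 + 15.87/3600 = 89 + 0.133333 + 0.004408 = 89.137742
  hemisphere S, so the sign is −
  Longitude: 179° + 41/60 + 26.8/3600 = 179 + 0.683333 + 0.007444 = 179.690778
  E ⇒ keep positive
Point 2:
  Latitude: 15′ + 13″ = 15.21667′; 17 + 15.21667/60 = 17.253611
  hemisphere S, so the sign is −
  Lon: 28′ + 20.2″ = 28.33667′; 149 + 28.33667/60 = 149.472278
  hemisphere W, so the sign is −
Point 3:
  Lat: 33 + 21/60 + 29/3600 = 33.358056
  S → negative
  Longitude: 51′ + 3.9″ = 51.06500′; 79 + 51.06500/60 = 79.851083
  hemisphere W, so the sign is −
Point 4:
  Latitude: 51° + 10/60 + 8.54/3600 = 51 + 0.166667 + 0.002372 = 51.169039
  hemisphere S, so the sign is −
  Longitude: 19′ + 38″ = 19.63333′; 115 + 19.63333/60 = 115.327222
  W ⇒ negate
Point 5:
  Lat: 62 + 41/60 + 43.9/3600 = 62.695528
  S ⇒ negate
  Lon: 43′ + 21.02″ = 43.35033′; 63 + 43.35033/60 = 63.722506
  W → negative

1. -89.13774, 179.69078
2. -17.25361, -149.47228
3. -33.35806, -79.85108
4. -51.16904, -115.32722
5. -62.69553, -63.72251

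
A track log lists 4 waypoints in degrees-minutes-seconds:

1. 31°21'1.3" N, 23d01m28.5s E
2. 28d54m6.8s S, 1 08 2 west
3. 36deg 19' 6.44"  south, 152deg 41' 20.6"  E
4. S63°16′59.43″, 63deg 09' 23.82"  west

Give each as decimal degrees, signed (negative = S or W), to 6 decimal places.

Point 1:
  Latitude: 21′ + 1.3″ = 21.02167′; 31 + 21.02167/60 = 31.3503611
  N → positive
  Longitude: 23 + 1/60 + 28.5/3600 = 23.0245833
  E → positive
Point 2:
  Latitude: 28° + 54/60 + 6.8/3600 = 28 + 0.900000 + 0.001889 = 28.9018889
  S ⇒ negate
  λ: 1 + 8/60 + 2/3600 = 1.1338889
  hemisphere W, so the sign is −
Point 3:
  φ: 19′ + 6.44″ = 19.10733′; 36 + 19.10733/60 = 36.3184556
  S → negative
  λ: 152 + 41/60 + 20.6/3600 = 152.6890556
  E → positive
Point 4:
  Latitude: 63 + 16/60 + 59.43/3600 = 63.2831750
  S → negative
  λ: 63 + 9/60 + 23.82/3600 = 63.1566167
  hemisphere W, so the sign is −

1. 31.350361, 23.024583
2. -28.901889, -1.133889
3. -36.318456, 152.689056
4. -63.283175, -63.156617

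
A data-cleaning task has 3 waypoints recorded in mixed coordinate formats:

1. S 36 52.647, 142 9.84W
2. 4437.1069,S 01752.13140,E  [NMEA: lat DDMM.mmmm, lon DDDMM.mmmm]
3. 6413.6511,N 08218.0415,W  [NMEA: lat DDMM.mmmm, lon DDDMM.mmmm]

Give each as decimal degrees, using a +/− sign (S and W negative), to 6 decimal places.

Point 1:
  Lat: 52.647′ = 0.877450°; total 36.8774500
  hemisphere S, so the sign is −
  Lon: 142 + 9.84/60 = 142.1640000
  hemisphere W, so the sign is −
Point 2:
  Lat: split at 2 digits → 44° and 37.1069′; 44 + 37.1069/60 = 44.6184483
  S → negative
  Lon: degrees = first 3 digits = 17, minutes = 52.1314; 17 + 52.1314/60 = 17.8688567
  E → positive
Point 3:
  φ: split at 2 digits → 64° and 13.6511′; 64 + 13.6511/60 = 64.2275183
  N ⇒ keep positive
  Longitude: degrees = first 3 digits = 82, minutes = 18.0415; 82 + 18.0415/60 = 82.3006917
  hemisphere W, so the sign is −

1. -36.877450, -142.164000
2. -44.618448, 17.868857
3. 64.227518, -82.300692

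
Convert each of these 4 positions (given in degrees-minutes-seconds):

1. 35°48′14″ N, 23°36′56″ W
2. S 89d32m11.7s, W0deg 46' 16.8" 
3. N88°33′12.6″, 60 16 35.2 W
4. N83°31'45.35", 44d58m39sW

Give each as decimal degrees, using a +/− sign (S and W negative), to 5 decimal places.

Point 1:
  Latitude: 35 + 48/60 + 14/3600 = 35.803889
  N → positive
  Lon: 23° + 36/60 + 56/3600 = 23 + 0.600000 + 0.015556 = 23.615556
  W → negative
Point 2:
  φ: 32′ + 11.7″ = 32.19500′; 89 + 32.19500/60 = 89.536583
  S ⇒ negate
  Lon: 0 + 46/60 + 16.8/3600 = 0.771333
  W → negative
Point 3:
  φ: 88 + 33/60 + 12.6/3600 = 88.553500
  N → positive
  λ: 60° + 16/60 + 35.2/3600 = 60 + 0.266667 + 0.009778 = 60.276444
  W ⇒ negate
Point 4:
  Lat: 31′ + 45.35″ = 31.75583′; 83 + 31.75583/60 = 83.529264
  N → positive
  Lon: 58′ + 39″ = 58.65000′; 44 + 58.65000/60 = 44.977500
  W → negative

1. 35.80389, -23.61556
2. -89.53658, -0.77133
3. 88.55350, -60.27644
4. 83.52926, -44.97750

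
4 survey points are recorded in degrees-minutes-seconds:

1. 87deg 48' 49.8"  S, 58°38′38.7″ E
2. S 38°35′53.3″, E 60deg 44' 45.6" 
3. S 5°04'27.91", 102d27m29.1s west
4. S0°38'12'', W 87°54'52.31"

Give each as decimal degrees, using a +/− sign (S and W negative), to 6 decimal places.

1. -87.813833, 58.644083
2. -38.598139, 60.746000
3. -5.074419, -102.458083
4. -0.636667, -87.914531

Point 1:
  φ: 87° + 48/60 + 49.8/3600 = 87 + 0.800000 + 0.013833 = 87.8138333
  S ⇒ negate
  Lon: 58° + 38/60 + 38.7/3600 = 58 + 0.633333 + 0.010750 = 58.6440833
  E ⇒ keep positive
Point 2:
  Latitude: 35′ + 53.3″ = 35.88833′; 38 + 35.88833/60 = 38.5981389
  S → negative
  Lon: 44′ + 45.6″ = 44.76000′; 60 + 44.76000/60 = 60.7460000
  E → positive
Point 3:
  Lat: 5 + 4/60 + 27.91/3600 = 5.0744194
  S ⇒ negate
  λ: 102° + 27/60 + 29.1/3600 = 102 + 0.450000 + 0.008083 = 102.4580833
  hemisphere W, so the sign is −
Point 4:
  Lat: 0° + 38/60 + 12/3600 = 0 + 0.633333 + 0.003333 = 0.6366667
  hemisphere S, so the sign is −
  λ: 87 + 54/60 + 52.31/3600 = 87.9145306
  hemisphere W, so the sign is −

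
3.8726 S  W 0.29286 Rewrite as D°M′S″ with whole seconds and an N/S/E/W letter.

Latitude: whole degrees 3; 52.35600′ → 52′ and 21.36″
Lon: whole degrees 0; 17.57160′ → 17′ and 34.30″

3°52′21″ S, 0°17′34″ W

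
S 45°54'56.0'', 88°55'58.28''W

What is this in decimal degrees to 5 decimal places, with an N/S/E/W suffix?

φ: 45° + 54/60 + 56/3600 = 45 + 0.900000 + 0.015556 = 45.915556
Lon: 55′ + 58.28″ = 55.97133′; 88 + 55.97133/60 = 88.932856

45.91556° S, 88.93286° W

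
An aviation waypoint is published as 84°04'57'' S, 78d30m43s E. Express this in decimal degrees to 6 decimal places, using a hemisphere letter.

84.082500° S, 78.511944° E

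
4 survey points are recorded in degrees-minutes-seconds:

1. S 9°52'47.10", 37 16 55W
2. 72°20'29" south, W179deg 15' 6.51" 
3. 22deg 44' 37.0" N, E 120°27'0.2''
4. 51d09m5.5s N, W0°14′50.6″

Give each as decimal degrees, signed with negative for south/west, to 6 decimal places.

Point 1:
  Lat: 52′ + 47.1″ = 52.78500′; 9 + 52.78500/60 = 9.8797500
  hemisphere S, so the sign is −
  Lon: 37 + 16/60 + 55/3600 = 37.2819444
  W → negative
Point 2:
  Lat: 72° + 20/60 + 29/3600 = 72 + 0.333333 + 0.008056 = 72.3413889
  S → negative
  Lon: 179° + 15/60 + 6.51/3600 = 179 + 0.250000 + 0.001808 = 179.2518083
  hemisphere W, so the sign is −
Point 3:
  Latitude: 44′ + 37″ = 44.61667′; 22 + 44.61667/60 = 22.7436111
  N ⇒ keep positive
  λ: 27′ + 0.2″ = 27.00333′; 120 + 27.00333/60 = 120.4500556
  E → positive
Point 4:
  Latitude: 51 + 9/60 + 5.5/3600 = 51.1515278
  N ⇒ keep positive
  λ: 14′ + 50.6″ = 14.84333′; 0 + 14.84333/60 = 0.2473889
  W ⇒ negate

1. -9.879750, -37.281944
2. -72.341389, -179.251808
3. 22.743611, 120.450056
4. 51.151528, -0.247389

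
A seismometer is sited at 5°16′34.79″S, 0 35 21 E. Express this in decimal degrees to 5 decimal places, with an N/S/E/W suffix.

5.27633° S, 0.58917° E

Latitude: 16′ + 34.79″ = 16.57983′; 5 + 16.57983/60 = 5.276331
Longitude: 0 + 35/60 + 21/3600 = 0.589167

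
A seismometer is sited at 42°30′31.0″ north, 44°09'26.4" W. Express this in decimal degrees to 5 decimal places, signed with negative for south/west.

Latitude: 30′ + 31″ = 30.51667′; 42 + 30.51667/60 = 42.508611
N ⇒ keep positive
λ: 44° + 9/60 + 26.4/3600 = 44 + 0.150000 + 0.007333 = 44.157333
W → negative

42.50861, -44.15733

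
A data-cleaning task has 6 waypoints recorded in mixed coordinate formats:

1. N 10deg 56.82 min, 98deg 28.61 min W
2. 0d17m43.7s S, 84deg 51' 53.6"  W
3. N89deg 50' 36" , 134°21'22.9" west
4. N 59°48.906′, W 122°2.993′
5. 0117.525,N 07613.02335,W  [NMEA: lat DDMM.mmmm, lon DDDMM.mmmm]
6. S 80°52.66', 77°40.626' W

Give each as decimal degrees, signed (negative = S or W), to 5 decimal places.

Point 1:
  Lat: 10 + 56.82/60 = 10.947000
  N → positive
  Lon: 28.61′ = 0.476833°; total 98.476833
  W → negative
Point 2:
  Lat: 0° + 17/60 + 43.7/3600 = 0 + 0.283333 + 0.012139 = 0.295472
  S → negative
  Longitude: 84° + 51/60 + 53.6/3600 = 84 + 0.850000 + 0.014889 = 84.864889
  W → negative
Point 3:
  φ: 89 + 50/60 + 36/3600 = 89.843333
  N ⇒ keep positive
  λ: 134 + 21/60 + 22.9/3600 = 134.356361
  W ⇒ negate
Point 4:
  Latitude: 59 + 48.906/60 = 59.815100
  N → positive
  Lon: 2.993′ = 0.049883°; total 122.049883
  hemisphere W, so the sign is −
Point 5:
  φ: split at 2 digits → 01° and 17.525′; 1 + 17.525/60 = 1.292083
  N → positive
  Lon: split at 3 digits → 076° and 13.02335′; 76 + 13.02335/60 = 76.217056
  hemisphere W, so the sign is −
Point 6:
  Latitude: 80 + 52.66/60 = 80.877667
  S → negative
  λ: 77 + 40.626/60 = 77.677100
  W ⇒ negate

1. 10.94700, -98.47683
2. -0.29547, -84.86489
3. 89.84333, -134.35636
4. 59.81510, -122.04988
5. 1.29208, -76.21706
6. -80.87767, -77.67710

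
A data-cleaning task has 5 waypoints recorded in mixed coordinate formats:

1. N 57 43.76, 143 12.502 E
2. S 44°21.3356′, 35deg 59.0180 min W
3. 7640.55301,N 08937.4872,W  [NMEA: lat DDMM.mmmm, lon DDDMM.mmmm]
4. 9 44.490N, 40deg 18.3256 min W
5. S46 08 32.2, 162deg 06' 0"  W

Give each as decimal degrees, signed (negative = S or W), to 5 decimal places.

Point 1:
  Latitude: 43.76′ = 0.729333°; total 57.729333
  N → positive
  Longitude: 143 + 12.502/60 = 143.208367
  E → positive
Point 2:
  φ: 44 + 21.3356/60 = 44.355593
  S ⇒ negate
  λ: 35 + 59.018/60 = 35.983633
  W → negative
Point 3:
  Latitude: degrees = first 2 digits = 76, minutes = 40.55301; 76 + 40.55301/60 = 76.675884
  N ⇒ keep positive
  Lon: split at 3 digits → 089° and 37.4872′; 89 + 37.4872/60 = 89.624787
  hemisphere W, so the sign is −
Point 4:
  φ: 44.49′ = 0.741500°; total 9.741500
  N ⇒ keep positive
  Longitude: 40 + 18.3256/60 = 40.305427
  W ⇒ negate
Point 5:
  Lat: 46 + 8/60 + 32.2/3600 = 46.142278
  S ⇒ negate
  Lon: 162 + 6/60 + 0/3600 = 162.100000
  hemisphere W, so the sign is −

1. 57.72933, 143.20837
2. -44.35559, -35.98363
3. 76.67588, -89.62479
4. 9.74150, -40.30543
5. -46.14228, -162.10000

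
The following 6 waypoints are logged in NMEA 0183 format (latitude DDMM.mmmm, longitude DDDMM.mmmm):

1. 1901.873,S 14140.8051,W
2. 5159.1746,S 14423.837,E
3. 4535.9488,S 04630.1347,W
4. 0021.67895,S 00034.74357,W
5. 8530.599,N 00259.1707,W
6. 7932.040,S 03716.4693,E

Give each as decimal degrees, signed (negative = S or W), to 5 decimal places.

1. -19.03122, -141.68009
2. -51.98624, 144.39728
3. -45.59915, -46.50225
4. -0.36132, -0.57906
5. 85.50998, -2.98618
6. -79.53400, 37.27449

Point 1:
  Lat: degrees = first 2 digits = 19, minutes = 1.873; 19 + 1.873/60 = 19.031217
  S → negative
  Lon: split at 3 digits → 141° and 40.8051′; 141 + 40.8051/60 = 141.680085
  W ⇒ negate
Point 2:
  φ: split at 2 digits → 51° and 59.1746′; 51 + 59.1746/60 = 51.986243
  S → negative
  Longitude: degrees = first 3 digits = 144, minutes = 23.837; 144 + 23.837/60 = 144.397283
  E ⇒ keep positive
Point 3:
  Latitude: degrees = first 2 digits = 45, minutes = 35.9488; 45 + 35.9488/60 = 45.599147
  S → negative
  Lon: degrees = first 3 digits = 46, minutes = 30.1347; 46 + 30.1347/60 = 46.502245
  W → negative
Point 4:
  Lat: split at 2 digits → 00° and 21.67895′; 0 + 21.67895/60 = 0.361316
  S ⇒ negate
  λ: degrees = first 3 digits = 0, minutes = 34.74357; 0 + 34.74357/60 = 0.579060
  hemisphere W, so the sign is −
Point 5:
  φ: degrees = first 2 digits = 85, minutes = 30.599; 85 + 30.599/60 = 85.509983
  N → positive
  Longitude: split at 3 digits → 002° and 59.1707′; 2 + 59.1707/60 = 2.986178
  W ⇒ negate
Point 6:
  Lat: split at 2 digits → 79° and 32.04′; 79 + 32.04/60 = 79.534000
  hemisphere S, so the sign is −
  Longitude: split at 3 digits → 037° and 16.4693′; 37 + 16.4693/60 = 37.274488
  E ⇒ keep positive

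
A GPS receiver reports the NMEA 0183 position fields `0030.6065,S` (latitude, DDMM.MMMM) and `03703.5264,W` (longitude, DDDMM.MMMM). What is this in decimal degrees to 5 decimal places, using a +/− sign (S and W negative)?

Lat: degrees = first 2 digits = 0, minutes = 30.6065; 0 + 30.6065/60 = 0.510108
hemisphere S, so the sign is −
λ: degrees = first 3 digits = 37, minutes = 3.5264; 37 + 3.5264/60 = 37.058773
hemisphere W, so the sign is −

-0.51011, -37.05877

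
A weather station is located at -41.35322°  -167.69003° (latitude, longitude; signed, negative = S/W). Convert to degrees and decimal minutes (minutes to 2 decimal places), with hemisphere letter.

41° 21.19′ S, 167° 41.40′ W

Latitude is negative → S; |value| = 41.353220
φ: 41° + 0.353220 × 60 = 41° 21.1932′
Longitude is negative → W; |value| = 167.690030
λ: minutes = (167.690030 − 167) × 60 = 41.4018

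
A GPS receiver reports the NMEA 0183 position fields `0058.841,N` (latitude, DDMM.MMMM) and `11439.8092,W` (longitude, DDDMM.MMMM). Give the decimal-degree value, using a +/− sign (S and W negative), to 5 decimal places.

Latitude: split at 2 digits → 00° and 58.841′; 0 + 58.841/60 = 0.980683
N → positive
Longitude: split at 3 digits → 114° and 39.8092′; 114 + 39.8092/60 = 114.663487
W ⇒ negate

0.98068, -114.66349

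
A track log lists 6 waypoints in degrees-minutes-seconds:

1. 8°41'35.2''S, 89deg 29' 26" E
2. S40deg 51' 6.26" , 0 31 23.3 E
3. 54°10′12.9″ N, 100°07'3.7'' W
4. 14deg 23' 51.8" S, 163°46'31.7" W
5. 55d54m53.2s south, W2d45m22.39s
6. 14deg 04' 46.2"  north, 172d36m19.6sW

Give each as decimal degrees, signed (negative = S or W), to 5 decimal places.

1. -8.69311, 89.49056
2. -40.85174, 0.52314
3. 54.17025, -100.11769
4. -14.39772, -163.77547
5. -55.91478, -2.75622
6. 14.07950, -172.60544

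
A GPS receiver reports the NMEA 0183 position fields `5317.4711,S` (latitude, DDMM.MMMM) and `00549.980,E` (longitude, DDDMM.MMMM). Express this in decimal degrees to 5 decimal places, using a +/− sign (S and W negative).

Lat: split at 2 digits → 53° and 17.4711′; 53 + 17.4711/60 = 53.291185
hemisphere S, so the sign is −
λ: degrees = first 3 digits = 5, minutes = 49.98; 5 + 49.98/60 = 5.833000
E → positive

-53.29119, 5.83300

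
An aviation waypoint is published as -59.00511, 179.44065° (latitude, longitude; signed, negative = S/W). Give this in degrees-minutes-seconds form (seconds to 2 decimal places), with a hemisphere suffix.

59°00′18.40″ S, 179°26′26.34″ E

Latitude is negative → S; |value| = 59.005110
Lat: 0.005110 × 60 = 0.30660′ → 0′, remainder × 60 = 18.3960″
λ: 0.440650 × 60 = 26.43900′ → 26′, remainder × 60 = 26.3400″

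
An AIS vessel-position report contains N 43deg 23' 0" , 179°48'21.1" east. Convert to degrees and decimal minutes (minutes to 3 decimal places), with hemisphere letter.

43° 23.000′ N, 179° 48.352′ E

Lat: 23 + 0/60 = 23.00000′
Longitude: seconds/60 = 0.35167; minutes = 48 + 0.35167 = 48.35167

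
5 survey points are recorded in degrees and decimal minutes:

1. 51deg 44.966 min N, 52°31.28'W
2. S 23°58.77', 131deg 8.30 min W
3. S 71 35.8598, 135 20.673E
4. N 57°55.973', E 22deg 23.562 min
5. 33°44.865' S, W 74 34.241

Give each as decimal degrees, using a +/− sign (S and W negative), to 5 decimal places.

1. 51.74943, -52.52133
2. -23.97950, -131.13833
3. -71.59766, 135.34455
4. 57.93288, 22.39270
5. -33.74775, -74.57068

Point 1:
  Latitude: 44.966′ = 0.749433°; total 51.749433
  N → positive
  λ: 31.28′ = 0.521333°; total 52.521333
  W ⇒ negate
Point 2:
  Latitude: 58.77′ = 0.979500°; total 23.979500
  hemisphere S, so the sign is −
  λ: 131 + 8.3/60 = 131.138333
  hemisphere W, so the sign is −
Point 3:
  Latitude: 71 + 35.8598/60 = 71.597663
  S ⇒ negate
  λ: 135 + 20.673/60 = 135.344550
  E ⇒ keep positive
Point 4:
  Lat: 55.973′ = 0.932883°; total 57.932883
  N ⇒ keep positive
  λ: 23.562′ = 0.392700°; total 22.392700
  E → positive
Point 5:
  φ: 44.865′ = 0.747750°; total 33.747750
  S → negative
  Lon: 34.241′ = 0.570683°; total 74.570683
  W → negative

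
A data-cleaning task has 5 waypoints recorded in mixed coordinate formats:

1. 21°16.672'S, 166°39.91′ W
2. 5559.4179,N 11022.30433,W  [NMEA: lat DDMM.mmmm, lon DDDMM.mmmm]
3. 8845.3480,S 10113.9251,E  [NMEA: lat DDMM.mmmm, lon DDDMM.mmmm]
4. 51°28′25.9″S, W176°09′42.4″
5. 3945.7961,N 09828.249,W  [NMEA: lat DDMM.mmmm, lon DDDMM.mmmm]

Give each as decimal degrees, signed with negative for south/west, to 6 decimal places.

1. -21.277867, -166.665167
2. 55.990298, -110.371739
3. -88.755800, 101.232085
4. -51.473861, -176.161778
5. 39.763268, -98.470817

Point 1:
  φ: 21 + 16.672/60 = 21.2778667
  hemisphere S, so the sign is −
  Lon: 39.91′ = 0.665167°; total 166.6651667
  W ⇒ negate
Point 2:
  Latitude: degrees = first 2 digits = 55, minutes = 59.4179; 55 + 59.4179/60 = 55.9902983
  N → positive
  λ: split at 3 digits → 110° and 22.30433′; 110 + 22.30433/60 = 110.3717388
  hemisphere W, so the sign is −
Point 3:
  φ: degrees = first 2 digits = 88, minutes = 45.348; 88 + 45.348/60 = 88.7558000
  hemisphere S, so the sign is −
  Lon: split at 3 digits → 101° and 13.9251′; 101 + 13.9251/60 = 101.2320850
  E → positive
Point 4:
  Latitude: 51° + 28/60 + 25.9/3600 = 51 + 0.466667 + 0.007194 = 51.4738611
  hemisphere S, so the sign is −
  Longitude: 176 + 9/60 + 42.4/3600 = 176.1617778
  W → negative
Point 5:
  Latitude: split at 2 digits → 39° and 45.7961′; 39 + 45.7961/60 = 39.7632683
  N ⇒ keep positive
  Longitude: degrees = first 3 digits = 98, minutes = 28.249; 98 + 28.249/60 = 98.4708167
  hemisphere W, so the sign is −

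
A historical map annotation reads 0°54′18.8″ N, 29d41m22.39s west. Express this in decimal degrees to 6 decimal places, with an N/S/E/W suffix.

Lat: 0° + 54/60 + 18.8/3600 = 0 + 0.900000 + 0.005222 = 0.9052222
Longitude: 29 + 41/60 + 22.39/3600 = 29.6895528

0.905222° N, 29.689553° W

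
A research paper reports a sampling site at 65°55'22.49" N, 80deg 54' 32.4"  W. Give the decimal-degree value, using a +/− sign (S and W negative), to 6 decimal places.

65.922914, -80.909000

φ: 65° + 55/60 + 22.49/3600 = 65 + 0.916667 + 0.006247 = 65.9229139
N ⇒ keep positive
Longitude: 80° + 54/60 + 32.4/3600 = 80 + 0.900000 + 0.009000 = 80.9090000
hemisphere W, so the sign is −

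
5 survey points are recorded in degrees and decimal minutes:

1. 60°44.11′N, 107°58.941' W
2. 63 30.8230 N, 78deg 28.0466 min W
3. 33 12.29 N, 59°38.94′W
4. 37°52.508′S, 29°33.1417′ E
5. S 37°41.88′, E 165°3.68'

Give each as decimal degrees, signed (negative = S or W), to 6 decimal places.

1. 60.735167, -107.982350
2. 63.513717, -78.467443
3. 33.204833, -59.649000
4. -37.875133, 29.552362
5. -37.698000, 165.061333

Point 1:
  Lat: 60 + 44.11/60 = 60.7351667
  N → positive
  Lon: 107 + 58.941/60 = 107.9823500
  hemisphere W, so the sign is −
Point 2:
  Latitude: 30.823′ = 0.513717°; total 63.5137167
  N → positive
  Lon: 28.0466′ = 0.467443°; total 78.4674433
  hemisphere W, so the sign is −
Point 3:
  Lat: 33 + 12.29/60 = 33.2048333
  N → positive
  Lon: 38.94′ = 0.649000°; total 59.6490000
  W ⇒ negate
Point 4:
  Lat: 37 + 52.508/60 = 37.8751333
  S → negative
  λ: 33.1417′ = 0.552362°; total 29.5523617
  E → positive
Point 5:
  φ: 41.88′ = 0.698000°; total 37.6980000
  S → negative
  Lon: 3.68′ = 0.061333°; total 165.0613333
  E ⇒ keep positive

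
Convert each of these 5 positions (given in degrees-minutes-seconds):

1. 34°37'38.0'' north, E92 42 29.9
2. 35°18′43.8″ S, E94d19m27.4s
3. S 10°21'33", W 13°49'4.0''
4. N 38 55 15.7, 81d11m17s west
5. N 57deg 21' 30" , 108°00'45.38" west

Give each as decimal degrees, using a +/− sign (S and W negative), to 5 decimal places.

Point 1:
  φ: 37′ + 38″ = 37.63333′; 34 + 37.63333/60 = 34.627222
  N → positive
  Longitude: 42′ + 29.9″ = 42.49833′; 92 + 42.49833/60 = 92.708306
  E → positive
Point 2:
  Lat: 35 + 18/60 + 43.8/3600 = 35.312167
  S → negative
  λ: 94° + 19/60 + 27.4/3600 = 94 + 0.316667 + 0.007611 = 94.324278
  E ⇒ keep positive
Point 3:
  Latitude: 10° + 21/60 + 33/3600 = 10 + 0.350000 + 0.009167 = 10.359167
  hemisphere S, so the sign is −
  λ: 49′ + 4″ = 49.06667′; 13 + 49.06667/60 = 13.817778
  hemisphere W, so the sign is −
Point 4:
  Lat: 38° + 55/60 + 15.7/3600 = 38 + 0.916667 + 0.004361 = 38.921028
  N → positive
  Longitude: 81° + 11/60 + 17/3600 = 81 + 0.183333 + 0.004722 = 81.188056
  W ⇒ negate
Point 5:
  Latitude: 21′ + 30″ = 21.50000′; 57 + 21.50000/60 = 57.358333
  N ⇒ keep positive
  λ: 108 + 0/60 + 45.38/3600 = 108.012606
  hemisphere W, so the sign is −

1. 34.62722, 92.70831
2. -35.31217, 94.32428
3. -10.35917, -13.81778
4. 38.92103, -81.18806
5. 57.35833, -108.01261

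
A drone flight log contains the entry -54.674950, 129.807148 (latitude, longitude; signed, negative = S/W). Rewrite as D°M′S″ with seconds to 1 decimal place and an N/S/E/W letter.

54°40′29.8″ S, 129°48′25.7″ E

Latitude is negative → S; |value| = 54.674950
Lat: 0.674950° → 40.49700′; 0.49700 × 60 = 29.820″
Longitude: 0.807148 × 60 = 48.42888′ → 48′, remainder × 60 = 25.733″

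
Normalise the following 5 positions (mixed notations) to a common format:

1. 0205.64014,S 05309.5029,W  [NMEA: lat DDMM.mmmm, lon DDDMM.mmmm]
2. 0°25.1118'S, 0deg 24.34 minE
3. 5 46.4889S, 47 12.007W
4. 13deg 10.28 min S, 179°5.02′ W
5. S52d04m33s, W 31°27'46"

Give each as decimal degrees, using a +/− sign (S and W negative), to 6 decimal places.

1. -2.094002, -53.158382
2. -0.418530, 0.405667
3. -5.774815, -47.200117
4. -13.171333, -179.083667
5. -52.075833, -31.462778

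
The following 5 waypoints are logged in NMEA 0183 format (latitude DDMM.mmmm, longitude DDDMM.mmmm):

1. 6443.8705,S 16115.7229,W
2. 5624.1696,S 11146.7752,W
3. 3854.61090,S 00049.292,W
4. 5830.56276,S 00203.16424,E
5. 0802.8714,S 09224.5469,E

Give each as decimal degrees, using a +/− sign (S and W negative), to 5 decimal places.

Point 1:
  Lat: split at 2 digits → 64° and 43.8705′; 64 + 43.8705/60 = 64.731175
  S → negative
  λ: degrees = first 3 digits = 161, minutes = 15.7229; 161 + 15.7229/60 = 161.262048
  W → negative
Point 2:
  Latitude: split at 2 digits → 56° and 24.1696′; 56 + 24.1696/60 = 56.402827
  S ⇒ negate
  Lon: degrees = first 3 digits = 111, minutes = 46.7752; 111 + 46.7752/60 = 111.779587
  hemisphere W, so the sign is −
Point 3:
  Latitude: degrees = first 2 digits = 38, minutes = 54.6109; 38 + 54.6109/60 = 38.910182
  hemisphere S, so the sign is −
  Longitude: split at 3 digits → 000° and 49.292′; 0 + 49.292/60 = 0.821533
  W ⇒ negate
Point 4:
  φ: split at 2 digits → 58° and 30.56276′; 58 + 30.56276/60 = 58.509379
  hemisphere S, so the sign is −
  Longitude: split at 3 digits → 002° and 3.16424′; 2 + 3.16424/60 = 2.052737
  E → positive
Point 5:
  Latitude: degrees = first 2 digits = 8, minutes = 2.8714; 8 + 2.8714/60 = 8.047857
  S → negative
  Lon: split at 3 digits → 092° and 24.5469′; 92 + 24.5469/60 = 92.409115
  E ⇒ keep positive

1. -64.73118, -161.26205
2. -56.40283, -111.77959
3. -38.91018, -0.82153
4. -58.50938, 2.05274
5. -8.04786, 92.40912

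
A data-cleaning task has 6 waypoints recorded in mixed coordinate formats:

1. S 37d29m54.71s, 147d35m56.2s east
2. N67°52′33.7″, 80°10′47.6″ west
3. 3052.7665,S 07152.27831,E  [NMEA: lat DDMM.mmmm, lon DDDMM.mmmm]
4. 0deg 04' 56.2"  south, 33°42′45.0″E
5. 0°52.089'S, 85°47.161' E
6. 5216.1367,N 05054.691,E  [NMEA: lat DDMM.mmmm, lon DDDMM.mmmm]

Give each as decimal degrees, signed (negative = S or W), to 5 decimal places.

1. -37.49853, 147.59894
2. 67.87603, -80.17989
3. -30.87944, 71.87131
4. -0.08228, 33.71250
5. -0.86815, 85.78602
6. 52.26895, 50.91152

Point 1:
  Latitude: 29′ + 54.71″ = 29.91183′; 37 + 29.91183/60 = 37.498531
  S → negative
  Lon: 147° + 35/60 + 56.2/3600 = 147 + 0.583333 + 0.015611 = 147.598944
  E ⇒ keep positive
Point 2:
  Lat: 67 + 52/60 + 33.7/3600 = 67.876028
  N ⇒ keep positive
  Longitude: 10′ + 47.6″ = 10.79333′; 80 + 10.79333/60 = 80.179889
  hemisphere W, so the sign is −
Point 3:
  Lat: degrees = first 2 digits = 30, minutes = 52.7665; 30 + 52.7665/60 = 30.879442
  hemisphere S, so the sign is −
  λ: split at 3 digits → 071° and 52.27831′; 71 + 52.27831/60 = 71.871305
  E → positive
Point 4:
  φ: 0 + 4/60 + 56.2/3600 = 0.082278
  hemisphere S, so the sign is −
  Lon: 33 + 42/60 + 45/3600 = 33.712500
  E ⇒ keep positive
Point 5:
  Latitude: 52.089′ = 0.868150°; total 0.868150
  S ⇒ negate
  Longitude: 47.161′ = 0.786017°; total 85.786017
  E ⇒ keep positive
Point 6:
  Lat: degrees = first 2 digits = 52, minutes = 16.1367; 52 + 16.1367/60 = 52.268945
  N ⇒ keep positive
  Lon: split at 3 digits → 050° and 54.691′; 50 + 54.691/60 = 50.911517
  E → positive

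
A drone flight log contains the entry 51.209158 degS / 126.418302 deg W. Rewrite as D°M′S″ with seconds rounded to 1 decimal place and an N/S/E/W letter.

Latitude: whole degrees 51; 12.54948′ → 12′ and 32.969″
λ: 0.418302° → 25.09812′; 0.09812 × 60 = 5.887″

51°12′33.0″ S, 126°25′5.9″ W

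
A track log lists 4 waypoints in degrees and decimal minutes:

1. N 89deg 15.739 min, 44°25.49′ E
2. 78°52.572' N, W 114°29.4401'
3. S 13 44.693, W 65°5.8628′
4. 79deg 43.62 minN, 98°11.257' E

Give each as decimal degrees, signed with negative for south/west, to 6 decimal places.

1. 89.262317, 44.424833
2. 78.876200, -114.490668
3. -13.744883, -65.097713
4. 79.727000, 98.187617

Point 1:
  Lat: 15.739′ = 0.262317°; total 89.2623167
  N → positive
  λ: 25.49′ = 0.424833°; total 44.4248333
  E ⇒ keep positive
Point 2:
  φ: 78 + 52.572/60 = 78.8762000
  N ⇒ keep positive
  Longitude: 29.4401′ = 0.490668°; total 114.4906683
  W ⇒ negate
Point 3:
  Latitude: 13 + 44.693/60 = 13.7448833
  hemisphere S, so the sign is −
  Lon: 65 + 5.8628/60 = 65.0977133
  hemisphere W, so the sign is −
Point 4:
  Latitude: 43.62′ = 0.727000°; total 79.7270000
  N ⇒ keep positive
  Lon: 98 + 11.257/60 = 98.1876167
  E ⇒ keep positive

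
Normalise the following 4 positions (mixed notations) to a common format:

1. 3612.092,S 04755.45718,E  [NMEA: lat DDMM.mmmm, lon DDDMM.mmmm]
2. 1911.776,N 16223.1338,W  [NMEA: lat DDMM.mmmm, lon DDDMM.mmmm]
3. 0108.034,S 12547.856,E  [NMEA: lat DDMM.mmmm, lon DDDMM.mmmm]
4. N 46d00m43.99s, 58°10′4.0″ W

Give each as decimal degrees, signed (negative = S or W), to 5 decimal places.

1. -36.20153, 47.92429
2. 19.19627, -162.38556
3. -1.13390, 125.79760
4. 46.01222, -58.16778

Point 1:
  Latitude: split at 2 digits → 36° and 12.092′; 36 + 12.092/60 = 36.201533
  hemisphere S, so the sign is −
  λ: degrees = first 3 digits = 47, minutes = 55.45718; 47 + 55.45718/60 = 47.924286
  E ⇒ keep positive
Point 2:
  Lat: degrees = first 2 digits = 19, minutes = 11.776; 19 + 11.776/60 = 19.196267
  N → positive
  λ: split at 3 digits → 162° and 23.1338′; 162 + 23.1338/60 = 162.385563
  W → negative
Point 3:
  φ: degrees = first 2 digits = 1, minutes = 8.034; 1 + 8.034/60 = 1.133900
  S → negative
  λ: split at 3 digits → 125° and 47.856′; 125 + 47.856/60 = 125.797600
  E → positive
Point 4:
  Latitude: 0′ + 43.99″ = 0.73317′; 46 + 0.73317/60 = 46.012219
  N ⇒ keep positive
  Lon: 58° + 10/60 + 4/3600 = 58 + 0.166667 + 0.001111 = 58.167778
  W → negative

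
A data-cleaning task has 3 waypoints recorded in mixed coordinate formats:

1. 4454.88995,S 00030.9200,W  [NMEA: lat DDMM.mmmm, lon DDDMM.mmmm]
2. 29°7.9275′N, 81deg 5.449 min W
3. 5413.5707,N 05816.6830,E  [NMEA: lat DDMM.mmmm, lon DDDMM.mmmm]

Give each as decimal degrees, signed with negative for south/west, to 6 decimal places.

1. -44.914833, -0.515333
2. 29.132125, -81.090817
3. 54.226178, 58.278050

Point 1:
  Latitude: degrees = first 2 digits = 44, minutes = 54.88995; 44 + 54.88995/60 = 44.9148325
  hemisphere S, so the sign is −
  Lon: degrees = first 3 digits = 0, minutes = 30.92; 0 + 30.92/60 = 0.5153333
  W → negative
Point 2:
  Lat: 29 + 7.9275/60 = 29.1321250
  N → positive
  Lon: 5.449′ = 0.090817°; total 81.0908167
  W → negative
Point 3:
  Latitude: degrees = first 2 digits = 54, minutes = 13.5707; 54 + 13.5707/60 = 54.2261783
  N → positive
  Longitude: split at 3 digits → 058° and 16.683′; 58 + 16.683/60 = 58.2780500
  E ⇒ keep positive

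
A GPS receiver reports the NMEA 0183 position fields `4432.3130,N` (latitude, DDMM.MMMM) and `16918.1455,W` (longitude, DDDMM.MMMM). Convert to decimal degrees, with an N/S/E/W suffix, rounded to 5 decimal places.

44.53855° N, 169.30243° W

φ: degrees = first 2 digits = 44, minutes = 32.313; 44 + 32.313/60 = 44.538550
λ: split at 3 digits → 169° and 18.1455′; 169 + 18.1455/60 = 169.302425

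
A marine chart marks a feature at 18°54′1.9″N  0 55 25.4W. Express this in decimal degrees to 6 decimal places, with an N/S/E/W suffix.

18.900528° N, 0.923722° W

φ: 18° + 54/60 + 1.9/3600 = 18 + 0.900000 + 0.000528 = 18.9005278
λ: 55′ + 25.4″ = 55.42333′; 0 + 55.42333/60 = 0.9237222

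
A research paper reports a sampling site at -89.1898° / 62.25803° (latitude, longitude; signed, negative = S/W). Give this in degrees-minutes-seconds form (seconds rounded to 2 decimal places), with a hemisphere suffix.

89°11′23.28″ S, 62°15′28.91″ E

Latitude is negative → S; |value| = 89.189800
Latitude: 0.189800 × 60 = 11.38800′ → 11′, remainder × 60 = 23.2800″
λ: 0.258030° → 15.48180′; 0.48180 × 60 = 28.9080″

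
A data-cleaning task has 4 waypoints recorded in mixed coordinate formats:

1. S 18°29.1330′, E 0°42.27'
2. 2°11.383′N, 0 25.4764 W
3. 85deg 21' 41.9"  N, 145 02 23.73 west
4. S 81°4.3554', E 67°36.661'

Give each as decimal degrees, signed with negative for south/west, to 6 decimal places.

1. -18.485550, 0.704500
2. 2.189717, -0.424607
3. 85.361639, -145.039925
4. -81.072590, 67.611017

Point 1:
  φ: 18 + 29.133/60 = 18.4855500
  S ⇒ negate
  Lon: 0 + 42.27/60 = 0.7045000
  E → positive
Point 2:
  Lat: 11.383′ = 0.189717°; total 2.1897167
  N ⇒ keep positive
  Lon: 0 + 25.4764/60 = 0.4246067
  W → negative
Point 3:
  Lat: 85° + 21/60 + 41.9/3600 = 85 + 0.350000 + 0.011639 = 85.3616389
  N ⇒ keep positive
  Longitude: 2′ + 23.73″ = 2.39550′; 145 + 2.39550/60 = 145.0399250
  hemisphere W, so the sign is −
Point 4:
  Lat: 81 + 4.3554/60 = 81.0725900
  hemisphere S, so the sign is −
  λ: 36.661′ = 0.611017°; total 67.6110167
  E → positive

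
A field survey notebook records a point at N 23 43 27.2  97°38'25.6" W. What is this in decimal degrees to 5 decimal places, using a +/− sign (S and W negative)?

23.72422, -97.64044

Lat: 43′ + 27.2″ = 43.45333′; 23 + 43.45333/60 = 23.724222
N → positive
Lon: 97 + 38/60 + 25.6/3600 = 97.640444
hemisphere W, so the sign is −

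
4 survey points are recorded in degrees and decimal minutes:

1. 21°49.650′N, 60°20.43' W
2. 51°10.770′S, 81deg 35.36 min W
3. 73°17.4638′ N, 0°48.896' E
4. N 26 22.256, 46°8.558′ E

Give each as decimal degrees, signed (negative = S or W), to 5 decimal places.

1. 21.82750, -60.34050
2. -51.17950, -81.58933
3. 73.29106, 0.81493
4. 26.37093, 46.14263

Point 1:
  Latitude: 21 + 49.65/60 = 21.827500
  N ⇒ keep positive
  λ: 60 + 20.43/60 = 60.340500
  W → negative
Point 2:
  Lat: 51 + 10.77/60 = 51.179500
  hemisphere S, so the sign is −
  Longitude: 81 + 35.36/60 = 81.589333
  W ⇒ negate
Point 3:
  Lat: 73 + 17.4638/60 = 73.291063
  N ⇒ keep positive
  Lon: 48.896′ = 0.814933°; total 0.814933
  E ⇒ keep positive
Point 4:
  Lat: 22.256′ = 0.370933°; total 26.370933
  N ⇒ keep positive
  λ: 8.558′ = 0.142633°; total 46.142633
  E → positive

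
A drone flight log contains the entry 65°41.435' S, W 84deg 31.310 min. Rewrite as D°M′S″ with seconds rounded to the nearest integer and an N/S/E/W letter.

65°41′26″ S, 84°31′19″ W

Lat: fractional minutes 0.43500 × 60 = 26.10″
λ: fractional minutes 0.31000 × 60 = 18.60″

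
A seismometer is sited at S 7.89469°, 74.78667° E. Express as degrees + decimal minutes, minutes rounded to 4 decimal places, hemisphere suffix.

Latitude: fractional part 0.894690 → 53.681400 minutes
Longitude: fractional part 0.786670 → 47.200200 minutes

7° 53.6814′ S, 74° 47.2002′ E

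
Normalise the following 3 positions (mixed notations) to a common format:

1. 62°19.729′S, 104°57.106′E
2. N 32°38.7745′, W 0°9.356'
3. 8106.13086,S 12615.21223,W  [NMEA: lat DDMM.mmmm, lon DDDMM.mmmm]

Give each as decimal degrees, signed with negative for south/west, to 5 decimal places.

1. -62.32882, 104.95177
2. 32.64624, -0.15593
3. -81.10218, -126.25354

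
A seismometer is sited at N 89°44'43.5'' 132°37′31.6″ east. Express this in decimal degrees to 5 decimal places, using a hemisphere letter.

89.74542° N, 132.62544° E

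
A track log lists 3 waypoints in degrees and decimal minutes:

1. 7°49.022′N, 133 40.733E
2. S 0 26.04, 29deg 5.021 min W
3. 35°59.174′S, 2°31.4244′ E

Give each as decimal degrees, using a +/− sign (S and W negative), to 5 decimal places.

Point 1:
  Latitude: 7 + 49.022/60 = 7.817033
  N → positive
  λ: 133 + 40.733/60 = 133.678883
  E → positive
Point 2:
  Latitude: 26.04′ = 0.434000°; total 0.434000
  S → negative
  Lon: 29 + 5.021/60 = 29.083683
  hemisphere W, so the sign is −
Point 3:
  φ: 59.174′ = 0.986233°; total 35.986233
  hemisphere S, so the sign is −
  λ: 31.4244′ = 0.523740°; total 2.523740
  E ⇒ keep positive

1. 7.81703, 133.67888
2. -0.43400, -29.08368
3. -35.98623, 2.52374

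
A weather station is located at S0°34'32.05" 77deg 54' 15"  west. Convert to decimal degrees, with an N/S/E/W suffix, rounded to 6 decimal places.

0.575569° S, 77.904167° W

φ: 34′ + 32.05″ = 34.53417′; 0 + 34.53417/60 = 0.5755694
Lon: 77° + 54/60 + 15/3600 = 77 + 0.900000 + 0.004167 = 77.9041667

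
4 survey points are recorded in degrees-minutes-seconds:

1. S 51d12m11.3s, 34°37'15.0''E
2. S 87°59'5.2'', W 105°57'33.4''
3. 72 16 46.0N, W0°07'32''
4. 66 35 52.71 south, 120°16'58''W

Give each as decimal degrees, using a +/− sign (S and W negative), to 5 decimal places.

Point 1:
  Lat: 51° + 12/60 + 11.3/3600 = 51 + 0.200000 + 0.003139 = 51.203139
  hemisphere S, so the sign is −
  Longitude: 34 + 37/60 + 15/3600 = 34.620833
  E ⇒ keep positive
Point 2:
  φ: 87 + 59/60 + 5.2/3600 = 87.984778
  S ⇒ negate
  Lon: 57′ + 33.4″ = 57.55667′; 105 + 57.55667/60 = 105.959278
  W → negative
Point 3:
  Lat: 72 + 16/60 + 46/3600 = 72.279444
  N → positive
  Longitude: 7′ + 32″ = 7.53333′; 0 + 7.53333/60 = 0.125556
  W → negative
Point 4:
  Lat: 35′ + 52.71″ = 35.87850′; 66 + 35.87850/60 = 66.597975
  S → negative
  Lon: 16′ + 58″ = 16.96667′; 120 + 16.96667/60 = 120.282778
  hemisphere W, so the sign is −

1. -51.20314, 34.62083
2. -87.98478, -105.95928
3. 72.27944, -0.12556
4. -66.59798, -120.28278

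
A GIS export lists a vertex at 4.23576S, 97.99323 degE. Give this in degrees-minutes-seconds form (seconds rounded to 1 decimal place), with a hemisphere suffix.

φ: 0.235760° → 14.14560′; 0.14560 × 60 = 8.736″
Lon: 0.993230 × 60 = 59.59380′ → 59′, remainder × 60 = 35.628″

4°14′8.7″ S, 97°59′35.6″ E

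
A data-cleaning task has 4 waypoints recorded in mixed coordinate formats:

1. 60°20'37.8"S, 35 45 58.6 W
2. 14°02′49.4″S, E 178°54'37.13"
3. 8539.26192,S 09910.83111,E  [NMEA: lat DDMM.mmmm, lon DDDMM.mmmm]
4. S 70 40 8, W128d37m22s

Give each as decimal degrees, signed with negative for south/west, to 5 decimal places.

1. -60.34383, -35.76628
2. -14.04706, 178.91031
3. -85.65437, 99.18052
4. -70.66889, -128.62278

Point 1:
  Lat: 60° + 20/60 + 37.8/3600 = 60 + 0.333333 + 0.010500 = 60.343833
  hemisphere S, so the sign is −
  Longitude: 35 + 45/60 + 58.6/3600 = 35.766278
  W → negative
Point 2:
  Latitude: 2′ + 49.4″ = 2.82333′; 14 + 2.82333/60 = 14.047056
  hemisphere S, so the sign is −
  λ: 178 + 54/60 + 37.13/3600 = 178.910314
  E → positive
Point 3:
  Latitude: split at 2 digits → 85° and 39.26192′; 85 + 39.26192/60 = 85.654365
  hemisphere S, so the sign is −
  Longitude: split at 3 digits → 099° and 10.83111′; 99 + 10.83111/60 = 99.180519
  E → positive
Point 4:
  φ: 40′ + 8″ = 40.13333′; 70 + 40.13333/60 = 70.668889
  S → negative
  Longitude: 37′ + 22″ = 37.36667′; 128 + 37.36667/60 = 128.622778
  hemisphere W, so the sign is −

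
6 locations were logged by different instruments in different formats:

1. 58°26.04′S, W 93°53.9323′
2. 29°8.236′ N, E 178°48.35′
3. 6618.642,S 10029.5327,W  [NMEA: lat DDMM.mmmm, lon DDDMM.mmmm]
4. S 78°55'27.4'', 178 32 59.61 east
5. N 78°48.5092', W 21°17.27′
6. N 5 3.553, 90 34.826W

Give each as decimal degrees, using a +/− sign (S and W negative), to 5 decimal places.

1. -58.43400, -93.89887
2. 29.13727, 178.80583
3. -66.31070, -100.49221
4. -78.92428, 178.54989
5. 78.80849, -21.28783
6. 5.05922, -90.58043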